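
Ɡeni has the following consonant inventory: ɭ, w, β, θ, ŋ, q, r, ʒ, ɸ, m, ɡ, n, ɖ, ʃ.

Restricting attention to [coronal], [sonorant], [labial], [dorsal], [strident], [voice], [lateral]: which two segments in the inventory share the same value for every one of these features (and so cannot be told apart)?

n, r

Both /n/ and /r/ are [+coronal], [+sonorant], [−labial], [−dorsal], [−strident], [+voice], [−lateral]. Since the list omits [nasal] and [continuant] — which do distinguish the alveolar nasal from the alveolar trill — this pair collapses; all other pairs remain distinct.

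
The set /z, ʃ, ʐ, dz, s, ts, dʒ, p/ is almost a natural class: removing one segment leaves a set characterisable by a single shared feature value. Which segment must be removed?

p

/dz, z, s, ts, ʐ, ʃ, dʒ/ are all [+strident], but /p/ (voiceless bilabial stop) is [−strident]. No other single segment can be removed to leave a set sharing one feature value that the removed segment lacks, so /p/ is the odd one out.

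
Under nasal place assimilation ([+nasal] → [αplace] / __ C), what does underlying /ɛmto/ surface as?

The only nasal preceding a consonant is /m/ before /t/. /t/ is [+coronal], so /m/ → /n/, giving [ɛnto].

[ɛnto]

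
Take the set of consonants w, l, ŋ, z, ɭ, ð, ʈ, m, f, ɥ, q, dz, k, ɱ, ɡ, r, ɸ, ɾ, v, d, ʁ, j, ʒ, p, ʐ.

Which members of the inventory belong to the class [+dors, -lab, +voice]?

Checking each segment against [+dorsal], [-labial], [+voice]: /ŋ/ (velar nasal), /ɡ/ (voiced velar stop), /ʁ/ (voiced uvular fricative), /j/ (palatal glide) satisfy every feature; every other segment in the inventory fails at least one.

ŋ, ɡ, ʁ, j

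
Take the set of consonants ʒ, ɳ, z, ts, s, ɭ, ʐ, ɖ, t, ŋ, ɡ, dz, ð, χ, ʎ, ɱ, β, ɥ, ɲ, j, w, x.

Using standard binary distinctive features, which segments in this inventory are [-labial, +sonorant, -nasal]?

ɭ, ʎ, j

Eliminate segments failing any feature: /ʒ, z, ts, s, ʐ, ɖ, t, ɡ, dz, ð, χ, x/ are [-sonorant]; /ɳ, ŋ, ɲ/ are [+nasal]; /ɱ, β, ɥ, w/ are [+labial]. The remaining /ɭ, ʎ, j/ satisfy [-labial], [+sonorant], [-nasal].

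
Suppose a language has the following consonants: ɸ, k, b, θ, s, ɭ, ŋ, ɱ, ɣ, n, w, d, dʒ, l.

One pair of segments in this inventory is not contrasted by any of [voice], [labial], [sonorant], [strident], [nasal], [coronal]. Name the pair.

Both /l/ and /ɭ/ are [+voice], [−labial], [+sonorant], [−strident], [−nasal], [+coronal]. Since the list omits [anterior] — which does distinguish the alveolar lateral approximant from the retroflex lateral approximant — this pair collapses; all other pairs remain distinct.

l, ɭ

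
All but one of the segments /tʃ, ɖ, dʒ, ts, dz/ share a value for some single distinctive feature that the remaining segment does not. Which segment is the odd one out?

ɖ

[delayed release] (equivalently [strident]) groups all but one: /dz, dʒ, ts, tʃ/ share [+delayed release] while /ɖ/ (voiced retroflex stop) alone is [-delayed release]. Removing any other segment would not leave a single-feature class that excludes it.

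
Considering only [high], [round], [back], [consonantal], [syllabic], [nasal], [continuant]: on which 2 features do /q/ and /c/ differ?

/q/ is the voiceless uvular stop and /c/ is the voiceless palatal stop. Both are [-round], [+consonantal], [-syllabic], [-nasal], [-continuant]. /q/ is [-high] while /c/ is [+high]; /q/ is [+back] while /c/ is [-back], so the distinguishing features are [high], [back].

[high], [back]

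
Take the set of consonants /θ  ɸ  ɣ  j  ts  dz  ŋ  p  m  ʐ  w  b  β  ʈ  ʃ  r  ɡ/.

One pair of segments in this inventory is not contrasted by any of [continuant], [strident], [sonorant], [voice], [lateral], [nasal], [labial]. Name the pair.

On the given features, /r/ and /j/ have an identical profile: [+continuant], [-strident], [+sonorant], [+voice], [-lateral], [-nasal], [-labial]. No other two segments in the inventory coincide on all 7 features. (They do differ in [dorsal], which is not among the given features.)

r, j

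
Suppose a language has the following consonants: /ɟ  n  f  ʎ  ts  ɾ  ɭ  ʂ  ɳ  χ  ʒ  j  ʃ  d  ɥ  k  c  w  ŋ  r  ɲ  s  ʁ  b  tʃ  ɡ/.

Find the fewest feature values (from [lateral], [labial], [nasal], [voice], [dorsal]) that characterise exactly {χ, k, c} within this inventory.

[−voice, +dorsal]

Every target segment is [−voice], [+dorsal]; each remaining inventory member fails at least one of these. Each conjunct is needed — [+dorsal] alone would also admit /ɟ, ʎ, j, ɥ, …/; [−voice] alone would also admit /f, ts, ʂ, ʃ, …/ — and no other single listed feature has exactly this extension, so two is the minimum.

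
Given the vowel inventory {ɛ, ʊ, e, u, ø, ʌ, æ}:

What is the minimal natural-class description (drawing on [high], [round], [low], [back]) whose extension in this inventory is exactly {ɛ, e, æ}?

/ɛ, e, æ/ are all [-back], [-round], and no other segment in the inventory matches both values. Dropping any one of them over-generates: [-round] alone would also admit /ʌ/; [-back] alone would also admit /ø/. No other single listed feature picks out exactly this set either, so fewer than two features will not do.

[-back, -round]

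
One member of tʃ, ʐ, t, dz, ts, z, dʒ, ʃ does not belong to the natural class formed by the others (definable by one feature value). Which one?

t

/dʒ, ts, ʐ, z, dz, ʃ, tʃ/ are all [+strident], but /t/ (voiceless alveolar stop) is [−strident]. No other single segment can be removed to leave a set sharing one feature value that the removed segment lacks, so /t/ is the odd one out.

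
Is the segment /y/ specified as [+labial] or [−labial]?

/y/ is the high front rounded tense vowel. The feature [labial] marks segments articulated with one or both lips; /y/ has this property, so it is [+labial].

[+labial]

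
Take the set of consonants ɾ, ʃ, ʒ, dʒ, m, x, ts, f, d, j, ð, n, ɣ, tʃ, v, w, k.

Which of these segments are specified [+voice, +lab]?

m, v, w

Eliminate segments failing any feature: /ɾ, ʒ, dʒ, d, j, ð, n, ɣ/ are [−labial]; /ʃ, x, ts, f, tʃ, k/ are [−voice]. The remaining /m, v, w/ satisfy [+voice], [+labial].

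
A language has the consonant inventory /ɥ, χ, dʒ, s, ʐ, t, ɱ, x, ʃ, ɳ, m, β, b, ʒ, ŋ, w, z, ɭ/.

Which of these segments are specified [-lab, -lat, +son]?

ɳ, ŋ

Checking each segment against [-labial], [-lateral], [+sonorant]: /ɳ/ (retroflex nasal), /ŋ/ (velar nasal) satisfy every feature; every other segment in the inventory fails at least one.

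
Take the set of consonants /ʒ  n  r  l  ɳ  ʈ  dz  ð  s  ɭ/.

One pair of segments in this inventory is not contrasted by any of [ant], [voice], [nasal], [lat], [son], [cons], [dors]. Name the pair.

On the given features, /dz/ and /ð/ have an identical profile: [+anterior], [+voice], [−nasal], [−lateral], [−sonorant], [+consonantal], [−dorsal]. No other two segments in the inventory coincide on all 7 features. (They do differ in [continuant], [strident] and [distributed], which are not among the given features.)

dz, ð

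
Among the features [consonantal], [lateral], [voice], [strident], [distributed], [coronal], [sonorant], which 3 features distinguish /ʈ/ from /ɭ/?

[sonorant], [voice], [lateral]

/ʈ/ is the voiceless retroflex stop and /ɭ/ is the retroflex lateral approximant. Both are [+consonantal], [-strident], [-distributed], [+coronal]. /ʈ/ is [-sonorant] while /ɭ/ is [+sonorant]; /ʈ/ is [-voice] while /ɭ/ is [+voice]; /ʈ/ is [-lateral] while /ɭ/ is [+lateral], so the distinguishing features are [sonorant], [voice], [lateral].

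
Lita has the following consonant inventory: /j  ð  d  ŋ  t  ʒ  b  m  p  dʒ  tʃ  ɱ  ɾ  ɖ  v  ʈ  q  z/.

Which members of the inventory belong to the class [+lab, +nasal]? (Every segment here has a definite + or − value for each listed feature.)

m, ɱ

First, the [+labial] segments are /b, m, p, ɱ, v/.
Of those, [+nasal] leaves /m, ɱ/.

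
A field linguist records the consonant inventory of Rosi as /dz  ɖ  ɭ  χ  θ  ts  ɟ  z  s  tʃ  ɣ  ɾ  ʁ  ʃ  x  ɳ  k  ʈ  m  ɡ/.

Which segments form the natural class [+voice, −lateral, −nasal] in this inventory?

Eliminate segments failing any feature: /ɭ/ is [+lateral]; /χ, θ, ts, s, tʃ, ʃ, x, k, ʈ/ are [−voice]; /ɳ, m/ are [+nasal]. The remaining /dz, ɖ, ɟ, z, ɣ, ɾ, ʁ, ɡ/ satisfy [+voice], [−lateral], [−nasal].

dz, ɖ, ɟ, z, ɣ, ɾ, ʁ, ɡ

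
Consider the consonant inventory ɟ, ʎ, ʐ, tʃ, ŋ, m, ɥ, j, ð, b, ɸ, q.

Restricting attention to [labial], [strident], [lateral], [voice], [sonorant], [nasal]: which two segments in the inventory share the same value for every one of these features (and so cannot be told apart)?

ð, ɟ

/ð/ (voiced dental fricative) and /ɟ/ (voiced palatal stop) are both [-labial], [-strident], [-lateral], [+voice], [-sonorant], [-nasal], so none of the listed features separates them. (They do differ in [continuant] and [dorsal], which are not among the given features.) Every other pair in the inventory differs on at least one listed feature.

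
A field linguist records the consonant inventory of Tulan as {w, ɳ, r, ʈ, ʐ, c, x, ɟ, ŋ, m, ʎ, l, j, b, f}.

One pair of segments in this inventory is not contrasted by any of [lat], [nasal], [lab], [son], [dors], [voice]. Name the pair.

c, x

Both /c/ and /x/ are [-lateral], [-nasal], [-labial], [-sonorant], [+dorsal], [-voice]. Since the list omits [continuant] and [back] — which do distinguish the voiceless palatal stop from the voiceless velar fricative — this pair collapses; all other pairs remain distinct.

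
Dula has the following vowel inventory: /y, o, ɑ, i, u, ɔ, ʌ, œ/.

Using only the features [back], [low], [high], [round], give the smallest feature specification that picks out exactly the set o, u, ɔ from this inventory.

[+back, +round]

The class [+back], [+round] has exactly /o, u, ɔ/ as its extension in this inventory. No smaller conjunction from the listed features achieves this: [+round] alone would also admit /y, œ/; [+back] alone would also admit /ɑ, ʌ/; and checking the remaining single features turns up none with this extension.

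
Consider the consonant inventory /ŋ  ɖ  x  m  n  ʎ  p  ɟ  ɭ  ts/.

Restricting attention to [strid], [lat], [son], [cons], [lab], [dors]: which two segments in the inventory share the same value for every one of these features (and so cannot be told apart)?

/x/ (voiceless velar fricative) and /ɟ/ (voiced palatal stop) are both [-strident], [-lateral], [-sonorant], [+consonantal], [-labial], [+dorsal], so none of the listed features separates them. (They do differ in [voice], [continuant] and [back], which are not among the given features.) Every other pair in the inventory differs on at least one listed feature.

x, ɟ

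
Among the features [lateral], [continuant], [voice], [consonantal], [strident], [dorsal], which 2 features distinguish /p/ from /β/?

[voice], [continuant]

/p/ is the voiceless bilabial stop and /β/ is the voiced bilabial fricative. Both are [−lateral], [+consonantal], [−strident], [−dorsal]. /p/ is [−voice] while /β/ is [+voice]; /p/ is [−continuant] while /β/ is [+continuant], so the distinguishing features are [voice], [continuant].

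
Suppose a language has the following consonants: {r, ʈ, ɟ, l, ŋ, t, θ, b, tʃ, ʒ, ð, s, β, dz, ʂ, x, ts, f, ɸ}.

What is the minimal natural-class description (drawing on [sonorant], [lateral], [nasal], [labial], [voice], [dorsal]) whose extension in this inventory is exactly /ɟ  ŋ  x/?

[+dorsal]

/ɟ, ŋ, x/ are exactly the [+dorsal] segments in the inventory, so a single feature suffices.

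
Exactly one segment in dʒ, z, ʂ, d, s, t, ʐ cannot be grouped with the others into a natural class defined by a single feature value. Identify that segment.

dʒ

/ʂ, ʐ, s, d, t, z/ are all [-distributed], but /dʒ/ (voiced postalveolar affricate) is [+distributed]. No other single segment can be removed to leave a set sharing one feature value that the removed segment lacks, so /dʒ/ is the odd one out.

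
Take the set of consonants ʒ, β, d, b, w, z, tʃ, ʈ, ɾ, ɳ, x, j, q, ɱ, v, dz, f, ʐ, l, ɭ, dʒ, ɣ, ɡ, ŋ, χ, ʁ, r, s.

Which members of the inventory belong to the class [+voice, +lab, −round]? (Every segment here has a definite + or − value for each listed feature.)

Among the inventory, the [+voice] segments are /ʒ, β, d, b, w, z, ɾ, ɳ, j, ɱ, v, dz, ʐ, l, ɭ, dʒ, ɣ, ɡ, ŋ, ʁ, r/.
Among these, [+labial] gives /β, b, w, ɱ, v/.
Then [−round] leaves /β, b, ɱ, v/.

β, b, ɱ, v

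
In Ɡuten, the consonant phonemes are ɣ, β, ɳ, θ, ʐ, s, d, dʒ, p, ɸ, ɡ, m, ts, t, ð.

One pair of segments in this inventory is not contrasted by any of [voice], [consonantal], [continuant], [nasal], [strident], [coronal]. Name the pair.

Both /β/ and /ɣ/ are [+voice], [+consonantal], [+continuant], [-nasal], [-strident], [-coronal]. Since the list omits [labial] and [dorsal] — which do distinguish the voiced bilabial fricative from the voiced velar fricative — this pair collapses; all other pairs remain distinct.

β, ɣ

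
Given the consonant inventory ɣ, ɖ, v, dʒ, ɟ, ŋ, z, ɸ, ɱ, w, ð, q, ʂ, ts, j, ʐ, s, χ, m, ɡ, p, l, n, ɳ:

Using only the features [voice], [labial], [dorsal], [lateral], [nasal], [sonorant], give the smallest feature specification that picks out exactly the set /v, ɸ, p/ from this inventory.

The class [-sonorant], [+labial] has exactly /v, ɸ, p/ as its extension in this inventory. No smaller conjunction from the listed features achieves this: [+labial] alone would also admit /ɱ, w, m/; [-sonorant] alone would also admit /ɣ, ɖ, dʒ, ɟ, …/; and checking the remaining single features turns up none with this extension.

[-sonorant, +labial]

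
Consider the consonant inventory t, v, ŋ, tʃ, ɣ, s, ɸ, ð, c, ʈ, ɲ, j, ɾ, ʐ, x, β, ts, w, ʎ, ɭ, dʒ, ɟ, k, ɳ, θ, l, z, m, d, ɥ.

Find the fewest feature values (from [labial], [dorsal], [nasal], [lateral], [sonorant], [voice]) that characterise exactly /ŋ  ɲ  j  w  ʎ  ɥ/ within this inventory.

[+sonorant, +dorsal]

Every target segment is [+sonorant], [+dorsal]; each remaining inventory member fails at least one of these. Each conjunct is needed — [+dorsal] alone would also admit /ɣ, c, x, ɟ, …/; [+sonorant] alone would also admit /ɾ, ɭ, ɳ, l, …/ — and no other single listed feature has exactly this extension, so two is the minimum.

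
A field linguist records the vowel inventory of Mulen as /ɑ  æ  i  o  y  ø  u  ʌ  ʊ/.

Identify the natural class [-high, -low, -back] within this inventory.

The [-high] segments are /ɑ, æ, o, ø, ʌ/.
Of those, [-low] gives /o, ø, ʌ/.
Intersecting with [-back] leaves /ø/.

ø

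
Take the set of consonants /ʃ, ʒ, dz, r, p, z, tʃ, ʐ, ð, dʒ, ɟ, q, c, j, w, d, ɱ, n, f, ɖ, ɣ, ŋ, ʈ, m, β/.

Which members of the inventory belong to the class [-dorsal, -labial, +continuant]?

Eliminate segments failing any feature: /dz, tʃ, dʒ, d, n, ɖ, ʈ/ are [-continuant]; /p, ɱ, f, m, β/ are [+labial]; /ɟ, q, c, j, w, ɣ, ŋ/ are [+dorsal]. The remaining /ʃ, ʒ, r, z, ʐ, ð/ satisfy [-dorsal], [-labial], [+continuant].

ʃ, ʒ, r, z, ʐ, ð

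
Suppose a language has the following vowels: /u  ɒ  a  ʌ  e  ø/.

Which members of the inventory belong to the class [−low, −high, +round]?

ø

Eliminate segments failing any feature: /u/ is [+high]; /ɒ, a/ are [+low]; /ʌ, e/ are [−round]. The remaining /ø/ satisfy [−low], [−high], [+round].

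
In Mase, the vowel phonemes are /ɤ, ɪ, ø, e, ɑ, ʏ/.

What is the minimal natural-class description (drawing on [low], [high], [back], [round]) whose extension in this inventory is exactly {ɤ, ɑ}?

/ɤ, ɑ/ are exactly the [+back] segments in the inventory, so a single feature suffices.

[+back]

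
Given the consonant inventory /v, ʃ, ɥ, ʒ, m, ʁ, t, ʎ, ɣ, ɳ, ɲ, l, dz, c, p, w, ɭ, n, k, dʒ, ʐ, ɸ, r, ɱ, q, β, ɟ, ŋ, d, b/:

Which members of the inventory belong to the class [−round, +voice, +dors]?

Checking each segment against [−round], [+voice], [+dorsal]: /ʁ/ (voiced uvular fricative), /ʎ/ (palatal lateral approximant), /ɣ/ (voiced velar fricative), /ɲ/ (palatal nasal), /ɟ/ (voiced palatal stop), /ŋ/ (velar nasal) satisfy every feature; every other segment in the inventory fails at least one.

ʁ, ʎ, ɣ, ɲ, ɟ, ŋ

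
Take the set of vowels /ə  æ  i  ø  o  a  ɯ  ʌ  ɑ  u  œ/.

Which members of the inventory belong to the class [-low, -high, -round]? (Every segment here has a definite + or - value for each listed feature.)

Eliminate segments failing any feature: /æ, a, ɑ/ are [+low]; /i, ɯ, u/ are [+high]; /ø, o, œ/ are [+round]. The remaining /ə, ʌ/ satisfy [-low], [-high], [-round].

ə, ʌ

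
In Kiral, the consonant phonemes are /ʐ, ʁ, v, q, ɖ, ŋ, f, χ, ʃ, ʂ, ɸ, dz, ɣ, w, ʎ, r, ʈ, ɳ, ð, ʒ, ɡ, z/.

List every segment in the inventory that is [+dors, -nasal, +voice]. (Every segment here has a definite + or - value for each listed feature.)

ʁ, ɣ, w, ʎ, ɡ

Eliminate segments failing any feature: /ʐ, v, ɖ, f, ʃ, ʂ, ɸ, dz, r, ʈ, ɳ, ð, ʒ, z/ are [-dorsal]; /q, χ/ are [-voice]; /ŋ/ is [+nasal]. The remaining /ʁ, ɣ, w, ʎ, ɡ/ satisfy [+dorsal], [-nasal], [+voice].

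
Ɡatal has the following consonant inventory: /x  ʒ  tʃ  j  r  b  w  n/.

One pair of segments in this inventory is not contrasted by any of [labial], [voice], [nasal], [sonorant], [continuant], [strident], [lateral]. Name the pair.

Both /j/ and /r/ are [−labial], [+voice], [−nasal], [+sonorant], [+continuant], [−strident], [−lateral]. Since the list omits [dorsal] — which does distinguish the palatal glide from the alveolar trill — this pair collapses; all other pairs remain distinct.

j, r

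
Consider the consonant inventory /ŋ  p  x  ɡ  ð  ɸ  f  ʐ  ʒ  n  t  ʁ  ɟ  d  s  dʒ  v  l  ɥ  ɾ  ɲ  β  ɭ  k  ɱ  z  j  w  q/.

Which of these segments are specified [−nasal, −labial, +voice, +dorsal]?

ɡ, ʁ, ɟ, j

Checking each segment against [−nasal], [−labial], [+voice], [+dorsal]: /ɡ/ (voiced velar stop), /ʁ/ (voiced uvular fricative), /ɟ/ (voiced palatal stop), /j/ (palatal glide) satisfy every feature; every other segment in the inventory fails at least one.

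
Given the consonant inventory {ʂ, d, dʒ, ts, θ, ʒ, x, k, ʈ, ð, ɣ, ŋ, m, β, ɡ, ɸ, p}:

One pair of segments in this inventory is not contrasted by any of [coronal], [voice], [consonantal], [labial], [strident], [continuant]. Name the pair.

ɡ, ŋ

Both /ɡ/ and /ŋ/ are [−coronal], [+voice], [+consonantal], [−labial], [−strident], [−continuant]. Since the list omits [sonorant] and [nasal] — which do distinguish the voiced velar stop from the velar nasal — this pair collapses; all other pairs remain distinct.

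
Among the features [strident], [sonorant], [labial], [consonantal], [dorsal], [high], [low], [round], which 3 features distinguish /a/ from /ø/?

/a/ (low unrounded vowel) and /ø/ (mid front rounded tense vowel) agree on [−strident], [+sonorant], [−consonantal], [+dorsal], [−high]. They differ on [labial] (/a/ [−], /ø/ [+]), [round] (/a/ [−], /ø/ [+]), [low] (/a/ [+], /ø/ [−]).

[labial], [round], [low]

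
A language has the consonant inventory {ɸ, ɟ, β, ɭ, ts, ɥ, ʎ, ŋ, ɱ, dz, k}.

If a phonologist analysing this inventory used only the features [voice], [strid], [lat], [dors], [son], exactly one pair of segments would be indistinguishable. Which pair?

/ŋ/ (velar nasal) and /ɥ/ (labial-palatal glide) are both [+voice], [−strident], [−lateral], [+dorsal], [+sonorant], so none of the listed features separates them. (They do differ in [nasal], [continuant], [labial], [round] and [back], which are not among the given features.) Every other pair in the inventory differs on at least one listed feature.

ŋ, ɥ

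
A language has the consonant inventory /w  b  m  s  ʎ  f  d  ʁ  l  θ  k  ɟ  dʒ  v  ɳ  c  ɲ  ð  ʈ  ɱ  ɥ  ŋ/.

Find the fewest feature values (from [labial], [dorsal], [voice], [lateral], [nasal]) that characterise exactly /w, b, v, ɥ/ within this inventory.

The class [+voice], [−nasal], [+labial] has exactly /w, b, v, ɥ/ as its extension in this inventory. No smaller conjunction from the listed features achieves this: [−nasal, +labial] alone would also admit /f/; [+voice, +labial] alone would also admit /m, ɱ/; [+voice, −nasal] alone would also admit /ʎ, d, ʁ, l, …/; and checking the remaining two-feature bundles turns up none with this extension.

[+voice, −nasal, +labial]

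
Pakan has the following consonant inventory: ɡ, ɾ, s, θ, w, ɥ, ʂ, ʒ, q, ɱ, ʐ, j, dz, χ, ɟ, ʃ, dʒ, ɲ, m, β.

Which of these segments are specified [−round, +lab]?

Checking each segment against [−round], [+labial]: /ɱ/ (labiodental nasal), /m/ (bilabial nasal), /β/ (voiced bilabial fricative) satisfy every feature; every other segment in the inventory fails at least one.

ɱ, m, β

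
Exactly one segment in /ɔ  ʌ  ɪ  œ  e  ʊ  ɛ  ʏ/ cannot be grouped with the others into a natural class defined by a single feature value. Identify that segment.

e

The remaining segments after removing /e/ share [-tense]; /e/ (mid front unrounded tense vowel) is [+tense]. For every other candidate removal, the leftover set fails to share any single feature value that the removed segment lacks.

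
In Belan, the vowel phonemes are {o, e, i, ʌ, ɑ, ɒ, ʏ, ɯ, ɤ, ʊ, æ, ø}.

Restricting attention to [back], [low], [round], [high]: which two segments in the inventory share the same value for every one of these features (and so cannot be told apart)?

On the given features, /ʌ/ and /ɤ/ have an identical profile: [+back], [-low], [-round], [-high]. No other two segments in the inventory coincide on all 4 features. (They do differ in [tense], which is not among the given features.)

ʌ, ɤ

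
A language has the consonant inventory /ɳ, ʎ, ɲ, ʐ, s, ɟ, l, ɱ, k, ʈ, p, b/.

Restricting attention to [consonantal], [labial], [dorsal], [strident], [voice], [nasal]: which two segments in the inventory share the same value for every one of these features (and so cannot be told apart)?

ɟ, ʎ

/ɟ/ (voiced palatal stop) and /ʎ/ (palatal lateral approximant) are both [+consonantal], [-labial], [+dorsal], [-strident], [+voice], [-nasal], so none of the listed features separates them. (They do differ in [sonorant] and [lateral], which are not among the given features.) Every other pair in the inventory differs on at least one listed feature.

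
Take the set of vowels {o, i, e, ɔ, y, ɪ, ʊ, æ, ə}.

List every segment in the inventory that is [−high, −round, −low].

e, ə

Eliminate segments failing any feature: /o, ɔ/ are [+round]; /i, y, ɪ, ʊ/ are [+high]; /æ/ is [+low]. The remaining /e, ə/ satisfy [−high], [−round], [−low].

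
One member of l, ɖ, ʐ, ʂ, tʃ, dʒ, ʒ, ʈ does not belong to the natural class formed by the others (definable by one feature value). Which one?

l

The remaining segments after removing /l/ share [−anterior]; /l/ (alveolar lateral approximant) is [+anterior]. For every other candidate removal, the leftover set fails to share any single feature value that the removed segment lacks.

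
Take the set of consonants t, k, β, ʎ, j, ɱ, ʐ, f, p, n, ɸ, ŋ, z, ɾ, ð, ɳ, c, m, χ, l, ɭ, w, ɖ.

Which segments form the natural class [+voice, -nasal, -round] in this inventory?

First, the [+voice] segments are /β, ʎ, j, ɱ, ʐ, n, ŋ, z, ɾ, ð, ɳ, m, l, ɭ, w, ɖ/.
Of those, [-nasal] gives /β, ʎ, j, ʐ, z, ɾ, ð, l, ɭ, w, ɖ/.
Within that set, [-round] leaves /β, ʎ, j, ʐ, z, ɾ, ð, l, ɭ, ɖ/.

β, ʎ, j, ʐ, z, ɾ, ð, l, ɭ, ɖ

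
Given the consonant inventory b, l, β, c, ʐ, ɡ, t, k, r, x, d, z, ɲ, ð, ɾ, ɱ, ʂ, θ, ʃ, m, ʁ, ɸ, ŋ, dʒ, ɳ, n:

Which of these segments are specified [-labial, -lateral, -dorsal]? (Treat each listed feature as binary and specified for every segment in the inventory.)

Checking each segment against [-labial], [-lateral], [-dorsal]: /ʐ/ (voiced retroflex fricative), /t/ (voiceless alveolar stop), /r/ (alveolar trill), /d/ (voiced alveolar stop), /z/ (voiced alveolar fricative), /ð/ (voiced dental fricative), among others, satisfy every feature; every other segment in the inventory fails at least one.

ʐ, t, r, d, z, ð, ɾ, ʂ, θ, ʃ, dʒ, ɳ, n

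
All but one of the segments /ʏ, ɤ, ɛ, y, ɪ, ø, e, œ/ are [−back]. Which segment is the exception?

/ɤ/ is the mid back unrounded tense vowel, which is [+back]; the rest — /ø, ʏ, e, œ, y, ɪ, ɛ/ — are [−back].

ɤ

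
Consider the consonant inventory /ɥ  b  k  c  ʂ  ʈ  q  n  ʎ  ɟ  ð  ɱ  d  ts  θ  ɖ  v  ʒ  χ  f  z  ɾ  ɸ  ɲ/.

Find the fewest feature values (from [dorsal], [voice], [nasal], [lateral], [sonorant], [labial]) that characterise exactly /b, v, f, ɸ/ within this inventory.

[−sonorant, +labial]

Every target segment is [−sonorant], [+labial]; each remaining inventory member fails at least one of these. Each conjunct is needed — [+labial] alone would also admit /ɥ, ɱ/; [−sonorant] alone would also admit /k, c, ʂ, ʈ, …/ — and no other single listed feature has exactly this extension, so two is the minimum.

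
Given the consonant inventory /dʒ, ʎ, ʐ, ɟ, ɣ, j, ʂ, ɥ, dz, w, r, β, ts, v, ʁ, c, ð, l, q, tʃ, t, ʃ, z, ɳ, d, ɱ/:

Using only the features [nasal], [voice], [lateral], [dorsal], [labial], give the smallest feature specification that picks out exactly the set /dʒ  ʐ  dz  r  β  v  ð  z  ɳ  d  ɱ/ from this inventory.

The class [+voice], [−lateral], [−dorsal] has exactly /dʒ, ʐ, dz, r, β, v, ð, z, ɳ, d, ɱ/ as its extension in this inventory. No smaller conjunction from the listed features achieves this: [−lateral, −dorsal] alone would also admit /ʂ, ts, tʃ, t, …/; [+voice, −dorsal] alone would also admit /l/; [+voice, −lateral] alone would also admit /ɟ, ɣ, j, ɥ, …/; and checking the remaining two-feature bundles turns up none with this extension.

[+voice, −lateral, −dorsal]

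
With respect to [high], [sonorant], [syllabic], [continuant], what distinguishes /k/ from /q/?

/k/ is the voiceless velar stop and /q/ is the voiceless uvular stop. Both are [−sonorant], [−syllabic], [−continuant]. /k/ is [+high] while /q/ is [−high], so the distinguishing feature is [high].

[high]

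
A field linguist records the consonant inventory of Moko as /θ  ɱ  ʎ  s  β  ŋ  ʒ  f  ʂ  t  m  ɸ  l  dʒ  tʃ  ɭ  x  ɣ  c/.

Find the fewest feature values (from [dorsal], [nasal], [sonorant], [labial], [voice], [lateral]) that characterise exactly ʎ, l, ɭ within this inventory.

/ʎ, l, ɭ/ are exactly the [+lateral] segments in the inventory, so a single feature suffices.

[+lateral]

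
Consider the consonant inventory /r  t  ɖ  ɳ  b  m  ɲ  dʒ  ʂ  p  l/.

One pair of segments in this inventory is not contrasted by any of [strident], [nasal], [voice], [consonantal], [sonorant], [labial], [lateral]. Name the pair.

/ɳ/ (retroflex nasal) and /ɲ/ (palatal nasal) are both [-strident], [+nasal], [+voice], [+consonantal], [+sonorant], [-labial], [-lateral], so none of the listed features separates them. (They do differ in [dorsal], which is not among the given features.) Every other pair in the inventory differs on at least one listed feature.

ɳ, ɲ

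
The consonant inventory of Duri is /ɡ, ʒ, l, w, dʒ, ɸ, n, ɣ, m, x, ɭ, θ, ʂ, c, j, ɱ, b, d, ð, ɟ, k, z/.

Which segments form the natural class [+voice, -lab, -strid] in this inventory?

ɡ, l, n, ɣ, ɭ, j, d, ð, ɟ

Eliminate segments failing any feature: /ʒ, dʒ, z/ are [+strident]; /w, m, ɱ, b/ are [+labial]; /ɸ, x, θ, ʂ, c, k/ are [-voice]. The remaining /ɡ, l, n, ɣ, ɭ, j, d, ð, ɟ/ satisfy [+voice], [-labial], [-strident].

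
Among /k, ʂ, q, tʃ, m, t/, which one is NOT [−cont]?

/t, q, tʃ, k, m/ are all [−continuant]; /ʂ/ (voiceless retroflex fricative) is [+continuant].

ʂ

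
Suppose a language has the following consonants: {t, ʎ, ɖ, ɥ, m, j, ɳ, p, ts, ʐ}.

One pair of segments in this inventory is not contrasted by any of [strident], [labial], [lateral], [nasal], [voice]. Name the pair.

Both /ɖ/ and /j/ are [-strident], [-labial], [-lateral], [-nasal], [+voice]. Since the list omits [sonorant], [continuant] and [dorsal] — which do distinguish the voiced retroflex stop from the palatal glide — this pair collapses; all other pairs remain distinct.

ɖ, j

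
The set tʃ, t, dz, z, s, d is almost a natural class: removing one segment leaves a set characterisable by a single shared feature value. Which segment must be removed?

tʃ

The remaining segments after removing /tʃ/ share [-distributed]; /tʃ/ (voiceless postalveolar affricate) is [+distributed]. For every other candidate removal, the leftover set fails to share any single feature value that the removed segment lacks.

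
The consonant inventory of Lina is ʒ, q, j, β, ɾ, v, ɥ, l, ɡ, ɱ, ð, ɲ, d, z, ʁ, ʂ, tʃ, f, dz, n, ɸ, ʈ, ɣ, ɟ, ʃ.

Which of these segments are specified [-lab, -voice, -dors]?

ʂ, tʃ, ʈ, ʃ

The [-labial] segments are /ʒ, q, j, ɾ, l, ɡ, ð, ɲ, d, z, ʁ, ʂ, tʃ, dz, n, ʈ, ɣ, ɟ, ʃ/.
Among these, [-voice] gives /q, ʂ, tʃ, ʈ, ʃ/.
Then [-dorsal] leaves /ʂ, tʃ, ʈ, ʃ/.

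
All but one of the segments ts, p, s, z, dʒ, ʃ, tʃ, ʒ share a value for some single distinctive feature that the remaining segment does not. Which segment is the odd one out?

p

The remaining segments after removing /p/ share [+strident]; /p/ (voiceless bilabial stop) is [−strident]. For every other candidate removal, the leftover set fails to share any single feature value that the removed segment lacks.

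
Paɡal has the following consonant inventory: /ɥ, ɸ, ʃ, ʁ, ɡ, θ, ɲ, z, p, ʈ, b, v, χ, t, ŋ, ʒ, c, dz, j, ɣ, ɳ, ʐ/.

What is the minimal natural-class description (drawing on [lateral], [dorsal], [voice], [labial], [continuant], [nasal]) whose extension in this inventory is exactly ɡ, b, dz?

[+voice, −nasal, −continuant]

/ɡ, b, dz/ are all [+voice], [−nasal], [−continuant], and no other segment in the inventory matches all three values. Dropping any one of them over-generates: [−nasal, −continuant] alone would also admit /p, ʈ, t, c/; [+voice, −continuant] alone would also admit /ɲ, ŋ, ɳ/; [+voice, −nasal] alone would also admit /ɥ, ʁ, z, v, …/. No other combination of two listed features picks out exactly this set either, so fewer than three features will not do.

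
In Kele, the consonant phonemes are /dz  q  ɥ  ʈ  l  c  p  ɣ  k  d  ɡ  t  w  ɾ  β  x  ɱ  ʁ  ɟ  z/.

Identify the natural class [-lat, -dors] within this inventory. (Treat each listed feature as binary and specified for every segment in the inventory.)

dz, ʈ, p, d, t, ɾ, β, ɱ, z

First, the [-lateral] segments are /dz, q, ɥ, ʈ, c, p, ɣ, k, d, ɡ, t, w, ɾ, β, x, ɱ, ʁ, ɟ, z/.
Within that set, [-dorsal] leaves /dz, ʈ, p, d, t, ɾ, β, ɱ, z/.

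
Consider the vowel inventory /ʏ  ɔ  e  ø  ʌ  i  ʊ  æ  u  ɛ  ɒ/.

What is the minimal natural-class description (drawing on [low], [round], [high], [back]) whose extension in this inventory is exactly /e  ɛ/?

Every target segment is [-high], [-low], [-back], [-round]; each remaining inventory member fails at least one of these. Each conjunct is needed — [-low, -back, -round] alone would also admit /i/; [-high, -back, -round] alone would also admit /æ/; [-high, -low, -round] alone would also admit /ʌ/; [-high, -low, -back] alone would also admit /ø/ — and no other combination of three listed features has exactly this extension, so four is the minimum.

[-high, -low, -back, -round]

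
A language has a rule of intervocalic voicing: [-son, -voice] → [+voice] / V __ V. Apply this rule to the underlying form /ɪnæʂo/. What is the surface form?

/ʂ/ satisfies [-son, -voice] and sits in V __ V. The [+voice] counterpart of the voiceless retroflex fricative is /ʐ/. Other segments in /ɪnæʂo/ either fail the structural description or are not in the environment, so the surface form is [ɪnæʐo].

[ɪnæʐo]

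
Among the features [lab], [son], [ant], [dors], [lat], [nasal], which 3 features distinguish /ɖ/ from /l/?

[sonorant], [lateral], [anterior]

/ɖ/ is the voiced retroflex stop and /l/ is the alveolar lateral approximant. Both are [−labial], [−dorsal], [−nasal]. /ɖ/ is [−sonorant] while /l/ is [+sonorant]; /ɖ/ is [−lateral] while /l/ is [+lateral]; /ɖ/ is [−anterior] while /l/ is [+anterior], so the distinguishing features are [sonorant], [lateral], [anterior].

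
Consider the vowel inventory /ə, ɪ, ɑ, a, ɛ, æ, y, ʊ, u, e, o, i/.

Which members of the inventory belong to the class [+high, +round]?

Among the inventory, the [+high] segments are /ɪ, y, ʊ, u, i/.
Then [+round] leaves /y, ʊ, u/.

y, ʊ, u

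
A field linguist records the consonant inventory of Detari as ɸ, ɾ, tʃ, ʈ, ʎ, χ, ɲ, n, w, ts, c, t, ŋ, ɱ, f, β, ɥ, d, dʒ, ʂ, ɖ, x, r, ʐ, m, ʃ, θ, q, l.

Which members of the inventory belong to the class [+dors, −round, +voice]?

First, the [+dorsal] segments are /ʎ, χ, ɲ, w, c, ŋ, ɥ, x, q/.
Intersecting with [−round] gives /ʎ, χ, ɲ, c, ŋ, x, q/.
Intersecting with [+voice] leaves /ʎ, ɲ, ŋ/.

ʎ, ɲ, ŋ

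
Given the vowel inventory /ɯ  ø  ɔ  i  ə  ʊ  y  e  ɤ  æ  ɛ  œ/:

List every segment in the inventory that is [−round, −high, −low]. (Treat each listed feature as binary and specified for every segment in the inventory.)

Among the inventory, the [−round] segments are /ɯ, i, ə, e, ɤ, æ, ɛ/.
Within that set, [−high] gives /ə, e, ɤ, æ, ɛ/.
Among these, [−low] leaves /ə, e, ɤ, ɛ/.

ə, e, ɤ, ɛ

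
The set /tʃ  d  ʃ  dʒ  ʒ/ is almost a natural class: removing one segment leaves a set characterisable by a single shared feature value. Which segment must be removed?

The remaining segments after removing /d/ share [-anterior]; /d/ (voiced alveolar stop) is [+anterior]. For every other candidate removal, the leftover set fails to share any single feature value that the removed segment lacks.

d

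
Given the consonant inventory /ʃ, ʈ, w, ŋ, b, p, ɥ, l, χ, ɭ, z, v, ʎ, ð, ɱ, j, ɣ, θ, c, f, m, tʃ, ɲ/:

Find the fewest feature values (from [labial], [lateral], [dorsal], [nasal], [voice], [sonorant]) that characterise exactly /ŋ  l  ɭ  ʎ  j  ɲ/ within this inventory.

/ŋ, l, ɭ, ʎ, j, ɲ/ are all [+sonorant], [−labial], and no other segment in the inventory matches both values. Dropping any one of them over-generates: [−labial] alone would also admit /ʃ, ʈ, χ, z, …/; [+sonorant] alone would also admit /w, ɥ, ɱ, m/. No other single listed feature picks out exactly this set either, so fewer than two features will not do.

[+sonorant, −labial]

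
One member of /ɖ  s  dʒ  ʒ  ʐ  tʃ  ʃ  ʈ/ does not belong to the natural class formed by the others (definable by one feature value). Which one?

/ʒ, tʃ, ʃ, ʈ, ʐ, ɖ, dʒ/ are all [-anterior], but /s/ (voiceless alveolar fricative) is [+anterior]. No other single segment can be removed to leave a set sharing one feature value that the removed segment lacks, so /s/ is the odd one out.

s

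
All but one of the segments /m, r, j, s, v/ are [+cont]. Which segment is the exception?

m

Every segment except /m/ is [+continuant]. /m/ (bilabial nasal) is [-continuant], so it is the exception.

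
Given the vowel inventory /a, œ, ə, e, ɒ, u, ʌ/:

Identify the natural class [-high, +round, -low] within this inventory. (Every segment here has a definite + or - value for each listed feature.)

œ

Checking each segment against [-high], [+round], [-low]: /œ/ (mid front rounded lax vowel) satisfies every feature; every other segment in the inventory fails at least one.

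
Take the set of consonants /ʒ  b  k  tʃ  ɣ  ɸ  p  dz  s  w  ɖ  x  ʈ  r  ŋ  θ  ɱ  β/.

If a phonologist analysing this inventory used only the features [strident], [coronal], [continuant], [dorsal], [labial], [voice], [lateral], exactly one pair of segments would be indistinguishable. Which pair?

On the given features, /b/ and /ɱ/ have an identical profile: [−strident], [−coronal], [−continuant], [−dorsal], [+labial], [+voice], [−lateral]. No other two segments in the inventory coincide on all 7 features. (They do differ in [sonorant] and [nasal], which are not among the given features.)

b, ɱ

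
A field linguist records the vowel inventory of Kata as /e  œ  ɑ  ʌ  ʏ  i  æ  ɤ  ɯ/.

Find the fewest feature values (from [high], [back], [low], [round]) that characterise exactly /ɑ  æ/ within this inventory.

[+low]

Every target segment is [+low] and no other inventory member is, so one feature is enough.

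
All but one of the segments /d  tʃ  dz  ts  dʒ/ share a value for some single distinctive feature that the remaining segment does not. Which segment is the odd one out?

The remaining segments after removing /d/ share [+delayed release]; /d/ (voiced alveolar stop) is [−delayed release]. For every other candidate removal, the leftover set fails to share any single feature value that the removed segment lacks.

d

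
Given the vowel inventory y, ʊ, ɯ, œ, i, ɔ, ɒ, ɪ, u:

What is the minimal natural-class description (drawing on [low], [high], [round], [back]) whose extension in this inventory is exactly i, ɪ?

The class [-back], [-round] has exactly /i, ɪ/ as its extension in this inventory. No smaller conjunction from the listed features achieves this: [-round] alone would also admit /ɯ/; [-back] alone would also admit /y, œ/; and checking the remaining single features turns up none with this extension.

[-back, -round]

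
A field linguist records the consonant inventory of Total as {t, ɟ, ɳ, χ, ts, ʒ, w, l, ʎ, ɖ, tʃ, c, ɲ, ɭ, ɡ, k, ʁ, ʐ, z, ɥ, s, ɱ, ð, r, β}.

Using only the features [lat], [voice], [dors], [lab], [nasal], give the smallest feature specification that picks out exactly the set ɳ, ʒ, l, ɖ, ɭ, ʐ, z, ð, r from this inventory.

[+voice, −lab, −dors]

Every target segment is [+voice], [−labial], [−dorsal]; each remaining inventory member fails at least one of these. Each conjunct is needed — [−labial, −dorsal] alone would also admit /t, ts, tʃ, s/; [+voice, −dorsal] alone would also admit /ɱ, β/; [+voice, −labial] alone would also admit /ɟ, ʎ, ɲ, ɡ, …/ — and no other combination of two listed features has exactly this extension, so three is the minimum.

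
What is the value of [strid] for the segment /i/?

[-strident]

/i/ is the high front unrounded tense vowel. The feature [strident] marks segments high-amplitude, high-frequency frication (the sibilants); /i/ lacks this property, so it is [-strident].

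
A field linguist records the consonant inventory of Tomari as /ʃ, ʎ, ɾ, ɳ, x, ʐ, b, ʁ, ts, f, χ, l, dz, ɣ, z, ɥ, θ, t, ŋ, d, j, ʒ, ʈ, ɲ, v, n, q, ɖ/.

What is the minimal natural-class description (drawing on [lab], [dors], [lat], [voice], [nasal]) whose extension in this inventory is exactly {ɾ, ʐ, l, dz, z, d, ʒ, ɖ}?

/ɾ, ʐ, l, dz, z, d, ʒ, ɖ/ are all [+voice], [-nasal], [-labial], [-dorsal], and no other segment in the inventory matches all four values. Dropping any one of them over-generates: [-nasal, -labial, -dorsal] alone would also admit /ʃ, ts, θ, t, …/; [+voice, -labial, -dorsal] alone would also admit /ɳ, n/; [+voice, -nasal, -dorsal] alone would also admit /b, v/; [+voice, -nasal, -labial] alone would also admit /ʎ, ʁ, ɣ, j/. No other combination of three listed features picks out exactly this set either, so fewer than four features will not do.

[+voice, -nasal, -lab, -dors]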